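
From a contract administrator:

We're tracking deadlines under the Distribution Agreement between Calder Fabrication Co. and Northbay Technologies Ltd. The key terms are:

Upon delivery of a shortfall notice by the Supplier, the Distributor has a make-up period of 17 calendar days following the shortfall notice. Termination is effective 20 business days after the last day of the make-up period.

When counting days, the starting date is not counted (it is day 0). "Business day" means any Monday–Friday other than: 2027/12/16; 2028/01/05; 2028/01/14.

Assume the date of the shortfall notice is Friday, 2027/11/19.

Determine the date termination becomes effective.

The last day of the make-up period: 17 calendar days after 2027/11/19 is 2027/12/06.
From Monday, 2027/12/06, 20 business days (Dec 7, Dec 8, Dec 9, Dec 10, …, Dec 31, Jan 3, Jan 4, skipping weekends and the listed holiday on Dec 16) brings us to Tuesday, 2028/01/04, which is the date termination becomes effective.

2028/01/04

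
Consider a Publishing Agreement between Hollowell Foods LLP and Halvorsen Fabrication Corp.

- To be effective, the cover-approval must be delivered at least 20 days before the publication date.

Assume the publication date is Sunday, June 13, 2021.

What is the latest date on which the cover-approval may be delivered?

June 13, 2021 minus 20 days is May 24, 2021.

May 24, 2021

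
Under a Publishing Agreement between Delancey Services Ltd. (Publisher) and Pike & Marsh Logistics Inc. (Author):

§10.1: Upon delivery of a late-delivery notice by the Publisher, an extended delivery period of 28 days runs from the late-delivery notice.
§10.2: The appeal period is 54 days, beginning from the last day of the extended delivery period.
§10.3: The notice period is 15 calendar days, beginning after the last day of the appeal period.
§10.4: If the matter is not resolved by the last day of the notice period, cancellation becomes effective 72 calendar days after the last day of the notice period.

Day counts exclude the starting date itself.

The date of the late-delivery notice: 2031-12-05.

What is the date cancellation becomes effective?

2032-05-22

The last day of the extended delivery period: 2031-12-05 + 28 days = 2032-01-02.
The last day of the appeal period: 2032-01-02 + 54 days = 2032-02-25.
Adding 15 calendar days to 2032-02-25 gives 2032-03-11, which is the last day of the notice period.
Adding 72 calendar days to 2032-03-11 gives 2032-05-22, which is the date cancellation becomes effective.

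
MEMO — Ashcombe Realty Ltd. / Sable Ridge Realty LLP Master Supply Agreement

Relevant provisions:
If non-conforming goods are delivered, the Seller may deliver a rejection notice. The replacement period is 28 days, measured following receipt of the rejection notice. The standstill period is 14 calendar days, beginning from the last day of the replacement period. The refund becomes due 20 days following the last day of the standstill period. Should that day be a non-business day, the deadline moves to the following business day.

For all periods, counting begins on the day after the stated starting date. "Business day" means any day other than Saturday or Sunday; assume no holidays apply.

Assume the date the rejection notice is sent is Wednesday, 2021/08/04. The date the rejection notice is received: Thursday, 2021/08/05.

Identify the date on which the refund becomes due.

The last day of the replacement period: 28 calendar days after 2021/08/05 is 2021/09/02.
The last day of the standstill period: 2021/09/02 + 14 days = 2021/09/16.
The date on which the refund becomes due: 2021/09/16 + 20 days = 2021/10/06. 2021/10/06 is a Wednesday, so no roll-forward applies.

2021/10/06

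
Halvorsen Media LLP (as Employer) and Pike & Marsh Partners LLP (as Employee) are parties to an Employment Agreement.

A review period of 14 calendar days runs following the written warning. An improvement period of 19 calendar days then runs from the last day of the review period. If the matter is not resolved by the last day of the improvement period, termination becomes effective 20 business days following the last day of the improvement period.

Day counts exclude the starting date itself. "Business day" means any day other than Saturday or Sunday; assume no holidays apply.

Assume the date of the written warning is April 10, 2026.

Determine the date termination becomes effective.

June 10, 2026

The last day of the review period: 14 calendar days after April 10, 2026 is April 24, 2026.
The last day of the improvement period: 19 calendar days after April 24, 2026 is May 13, 2026.
The date termination becomes effective: counting 20 business days from Wednesday, May 13, 2026 (May 14, May 15, May 18, May 19, …, Jun 8, Jun 9, Jun 10, skipping weekends) reaches Wednesday, June 10, 2026.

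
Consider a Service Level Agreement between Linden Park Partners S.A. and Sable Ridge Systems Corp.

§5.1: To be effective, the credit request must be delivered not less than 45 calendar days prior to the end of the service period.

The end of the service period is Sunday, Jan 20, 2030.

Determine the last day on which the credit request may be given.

Counting back 45 calendar days from Jan 20, 2030 gives Dec 6, 2029.

Dec 6, 2029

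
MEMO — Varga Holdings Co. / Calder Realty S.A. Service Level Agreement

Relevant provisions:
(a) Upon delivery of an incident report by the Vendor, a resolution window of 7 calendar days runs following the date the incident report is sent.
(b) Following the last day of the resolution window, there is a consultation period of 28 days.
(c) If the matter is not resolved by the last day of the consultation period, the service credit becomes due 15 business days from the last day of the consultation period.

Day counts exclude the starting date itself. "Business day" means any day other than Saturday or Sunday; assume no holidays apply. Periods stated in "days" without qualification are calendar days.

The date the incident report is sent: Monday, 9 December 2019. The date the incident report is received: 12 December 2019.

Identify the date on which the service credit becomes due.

3 February 2020

The last day of the resolution window: 9 December 2019 + 7 days = 16 December 2019.
The last day of the consultation period: 28 calendar days after 16 December 2019 is 13 January 2020.
The date on which the service credit becomes due: counting 15 business days from Monday, 13 January 2020 (Jan 14, Jan 15, Jan 16, Jan 17, …, Jan 30, Jan 31, Feb 3, skipping weekends) reaches Monday, 3 February 2020.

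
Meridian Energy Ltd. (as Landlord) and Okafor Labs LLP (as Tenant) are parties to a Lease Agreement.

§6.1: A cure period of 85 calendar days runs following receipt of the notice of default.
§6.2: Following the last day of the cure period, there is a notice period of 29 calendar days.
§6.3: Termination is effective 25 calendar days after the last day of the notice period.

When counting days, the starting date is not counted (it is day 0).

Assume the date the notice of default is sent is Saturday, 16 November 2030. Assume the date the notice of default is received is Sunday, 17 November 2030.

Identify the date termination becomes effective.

The last day of the cure period: 85 calendar days after 17 November 2030 is 10 February 2031.
The last day of the notice period: 10 February 2031 + 29 days = 11 March 2031.
The date termination becomes effective: 25 calendar days after 11 March 2031 is 5 April 2031.

5 April 2031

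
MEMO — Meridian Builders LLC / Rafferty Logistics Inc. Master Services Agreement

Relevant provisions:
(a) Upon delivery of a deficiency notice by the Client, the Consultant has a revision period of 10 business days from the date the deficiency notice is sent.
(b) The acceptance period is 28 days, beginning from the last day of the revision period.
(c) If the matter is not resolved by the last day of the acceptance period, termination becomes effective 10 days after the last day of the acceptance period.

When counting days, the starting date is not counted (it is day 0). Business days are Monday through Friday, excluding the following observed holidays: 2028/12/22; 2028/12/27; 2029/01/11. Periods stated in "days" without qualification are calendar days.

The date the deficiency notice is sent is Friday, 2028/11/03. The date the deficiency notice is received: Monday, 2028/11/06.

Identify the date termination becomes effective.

2028/12/25

From Friday, 2028/11/03, 10 business days (Nov 6, Nov 7, Nov 8, Nov 9, Nov 10, Nov 13, Nov 14, Nov 15, Nov 16, Nov 17, skipping weekends) brings us to Friday, 2028/11/17, which is the last day of the revision period.
The last day of the acceptance period: 28 calendar days after 2028/11/17 is 2028/12/15.
Adding 10 calendar days to 2028/12/15 gives 2028/12/25, which is the date termination becomes effective.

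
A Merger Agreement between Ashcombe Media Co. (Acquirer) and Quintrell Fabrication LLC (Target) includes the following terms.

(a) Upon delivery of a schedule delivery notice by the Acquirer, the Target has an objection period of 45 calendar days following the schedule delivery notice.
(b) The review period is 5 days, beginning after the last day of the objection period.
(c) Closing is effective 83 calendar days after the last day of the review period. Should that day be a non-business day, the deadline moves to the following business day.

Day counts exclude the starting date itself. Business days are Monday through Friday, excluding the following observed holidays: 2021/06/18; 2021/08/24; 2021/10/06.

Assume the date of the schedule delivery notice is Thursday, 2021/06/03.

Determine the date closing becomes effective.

2021/10/14

Adding 45 calendar days to 2021/06/03 gives 2021/07/18, which is the last day of the objection period.
Adding 5 calendar days to 2021/07/18 gives 2021/07/23, which is the last day of the review period.
The date closing becomes effective: 2021/07/23 + 83 days = 2021/10/14. 2021/10/14 is a Thursday and is not a listed holiday, so no roll-forward applies.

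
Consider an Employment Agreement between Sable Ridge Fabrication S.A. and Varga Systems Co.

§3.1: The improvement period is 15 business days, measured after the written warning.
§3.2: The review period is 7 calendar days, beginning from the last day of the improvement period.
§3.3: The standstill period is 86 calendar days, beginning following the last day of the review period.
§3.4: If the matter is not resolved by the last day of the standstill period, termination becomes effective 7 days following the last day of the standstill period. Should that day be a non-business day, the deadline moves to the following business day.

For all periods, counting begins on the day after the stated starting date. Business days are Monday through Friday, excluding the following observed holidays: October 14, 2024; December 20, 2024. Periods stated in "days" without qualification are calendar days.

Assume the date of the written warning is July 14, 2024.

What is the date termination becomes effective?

November 11, 2024

The last day of the improvement period: 15 business days after Sunday, July 14, 2024, skipping weekends — Jul 15, Jul 16, Jul 17, Jul 18, …, Jul 31, Aug 1, Aug 2 — lands on Friday, August 2, 2024.
The last day of the review period: August 2, 2024 + 7 days = August 9, 2024.
The last day of the standstill period: 86 calendar days after August 9, 2024 is November 3, 2024.
The date termination becomes effective: 7 calendar days after November 3, 2024 is November 10, 2024. That falls on a Sunday, so it rolls to the next business day, Monday, November 11, 2024.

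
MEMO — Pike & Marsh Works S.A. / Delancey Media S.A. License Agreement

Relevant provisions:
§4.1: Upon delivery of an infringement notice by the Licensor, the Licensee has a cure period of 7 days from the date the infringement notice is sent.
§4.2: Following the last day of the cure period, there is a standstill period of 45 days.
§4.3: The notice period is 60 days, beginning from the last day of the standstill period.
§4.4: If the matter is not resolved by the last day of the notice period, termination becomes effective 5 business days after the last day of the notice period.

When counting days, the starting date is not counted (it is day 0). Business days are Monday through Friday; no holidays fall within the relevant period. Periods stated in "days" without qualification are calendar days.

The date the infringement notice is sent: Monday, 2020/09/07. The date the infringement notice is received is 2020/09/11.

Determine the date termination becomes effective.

2021/01/04

The last day of the cure period: 2020/09/07 + 7 days = 2020/09/14.
The last day of the standstill period: 2020/09/14 + 45 days = 2020/10/29.
Adding 60 calendar days to 2020/10/29 gives 2020/12/28, which is the last day of the notice period.
The date termination becomes effective: 5 business days after Monday, 2020/12/28, skipping weekends — Dec 29, Dec 30, Dec 31, Jan 1, Jan 4 — lands on Monday, 2021/01/04.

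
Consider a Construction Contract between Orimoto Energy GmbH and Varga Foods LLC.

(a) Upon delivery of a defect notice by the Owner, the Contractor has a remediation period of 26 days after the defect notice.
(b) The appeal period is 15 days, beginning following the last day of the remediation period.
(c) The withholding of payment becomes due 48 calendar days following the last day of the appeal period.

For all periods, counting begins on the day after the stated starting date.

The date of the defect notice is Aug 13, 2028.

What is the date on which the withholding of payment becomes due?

The last day of the remediation period: Aug 13, 2028 + 26 days = Sep 8, 2028.
Adding 15 calendar days to Sep 8, 2028 gives Sep 23, 2028, which is the last day of the appeal period.
The date on which the withholding of payment becomes due: Sep 23, 2028 + 48 days = Nov 10, 2028.

Nov 10, 2028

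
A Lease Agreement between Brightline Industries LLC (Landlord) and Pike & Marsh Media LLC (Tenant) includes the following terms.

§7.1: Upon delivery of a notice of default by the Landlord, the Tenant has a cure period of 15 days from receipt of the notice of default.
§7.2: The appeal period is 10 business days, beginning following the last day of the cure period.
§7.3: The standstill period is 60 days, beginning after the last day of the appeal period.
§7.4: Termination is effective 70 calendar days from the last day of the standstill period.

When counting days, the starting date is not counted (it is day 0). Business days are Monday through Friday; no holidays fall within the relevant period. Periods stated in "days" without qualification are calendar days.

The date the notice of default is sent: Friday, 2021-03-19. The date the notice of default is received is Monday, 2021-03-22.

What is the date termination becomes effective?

Adding 15 calendar days to 2021-03-22 gives 2021-04-06, which is the last day of the cure period.
The last day of the appeal period: 10 business days after Tuesday, 2021-04-06, skipping weekends — Apr 7, Apr 8, Apr 9, Apr 12, Apr 13, Apr 14, Apr 15, Apr 16, Apr 19, Apr 20 — lands on Tuesday, 2021-04-20.
The last day of the standstill period: 2021-04-20 + 60 days = 2021-06-19.
Adding 70 calendar days to 2021-06-19 gives 2021-08-28, which is the date termination becomes effective.

2021-08-28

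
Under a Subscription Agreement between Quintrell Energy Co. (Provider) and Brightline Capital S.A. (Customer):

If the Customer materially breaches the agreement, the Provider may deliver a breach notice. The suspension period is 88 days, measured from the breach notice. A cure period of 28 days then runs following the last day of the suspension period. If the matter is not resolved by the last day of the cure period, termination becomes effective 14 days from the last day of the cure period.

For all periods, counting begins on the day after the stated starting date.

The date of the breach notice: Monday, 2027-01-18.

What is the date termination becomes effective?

2027-05-28

Adding 88 calendar days to 2027-01-18 gives 2027-04-16, which is the last day of the suspension period.
The last day of the cure period: 28 calendar days after 2027-04-16 is 2027-05-14.
Adding 14 calendar days to 2027-05-14 gives 2027-05-28, which is the date termination becomes effective.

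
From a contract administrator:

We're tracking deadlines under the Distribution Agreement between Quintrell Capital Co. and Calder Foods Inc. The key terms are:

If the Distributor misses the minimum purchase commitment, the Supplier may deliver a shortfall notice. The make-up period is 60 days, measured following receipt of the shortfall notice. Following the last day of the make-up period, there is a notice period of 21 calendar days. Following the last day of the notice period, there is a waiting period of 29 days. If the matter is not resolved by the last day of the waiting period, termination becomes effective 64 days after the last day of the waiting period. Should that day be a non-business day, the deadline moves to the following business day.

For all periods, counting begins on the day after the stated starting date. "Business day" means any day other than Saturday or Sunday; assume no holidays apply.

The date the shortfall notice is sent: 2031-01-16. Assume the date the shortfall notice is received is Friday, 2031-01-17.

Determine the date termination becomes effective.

The last day of the make-up period: 2031-01-17 + 60 days = 2031-03-18.
The last day of the notice period: 2031-03-18 + 21 days = 2031-04-08.
The last day of the waiting period: 2031-04-08 + 29 days = 2031-05-07.
The date termination becomes effective: 64 calendar days after 2031-05-07 is 2031-07-10. 2031-07-10 is a Thursday, so no roll-forward applies.

2031-07-10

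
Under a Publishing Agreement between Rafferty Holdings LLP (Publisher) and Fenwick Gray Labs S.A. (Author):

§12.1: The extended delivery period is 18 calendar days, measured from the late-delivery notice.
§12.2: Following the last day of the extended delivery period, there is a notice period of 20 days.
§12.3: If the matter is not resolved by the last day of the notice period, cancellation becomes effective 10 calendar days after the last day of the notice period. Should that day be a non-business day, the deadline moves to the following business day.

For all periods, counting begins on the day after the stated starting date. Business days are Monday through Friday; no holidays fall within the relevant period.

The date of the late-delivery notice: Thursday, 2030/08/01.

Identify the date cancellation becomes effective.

Adding 18 calendar days to 2030/08/01 gives 2030/08/19, which is the last day of the extended delivery period.
Adding 20 calendar days to 2030/08/19 gives 2030/09/08, which is the last day of the notice period.
Adding 10 calendar days to 2030/09/08 gives 2030/09/18, which is the date cancellation becomes effective. 2030/09/18 is a Wednesday, so no roll-forward applies.

2030/09/18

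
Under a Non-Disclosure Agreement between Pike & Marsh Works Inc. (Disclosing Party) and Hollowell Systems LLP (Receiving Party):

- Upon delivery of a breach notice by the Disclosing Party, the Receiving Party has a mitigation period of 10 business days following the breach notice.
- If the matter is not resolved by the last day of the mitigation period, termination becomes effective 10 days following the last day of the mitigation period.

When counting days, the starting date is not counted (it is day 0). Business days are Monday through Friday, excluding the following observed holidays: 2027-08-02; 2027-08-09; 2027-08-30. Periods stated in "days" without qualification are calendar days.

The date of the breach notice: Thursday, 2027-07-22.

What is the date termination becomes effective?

The last day of the mitigation period: 10 business days after Thursday, 2027-07-22, skipping weekends and the listed holiday on Aug 2 — Jul 23, Jul 26, Jul 27, Jul 28, Jul 29, Jul 30, Aug 3, Aug 4, Aug 5, Aug 6 — lands on Friday, 2027-08-06.
The date termination becomes effective: 2027-08-06 + 10 days = 2027-08-16.

2027-08-16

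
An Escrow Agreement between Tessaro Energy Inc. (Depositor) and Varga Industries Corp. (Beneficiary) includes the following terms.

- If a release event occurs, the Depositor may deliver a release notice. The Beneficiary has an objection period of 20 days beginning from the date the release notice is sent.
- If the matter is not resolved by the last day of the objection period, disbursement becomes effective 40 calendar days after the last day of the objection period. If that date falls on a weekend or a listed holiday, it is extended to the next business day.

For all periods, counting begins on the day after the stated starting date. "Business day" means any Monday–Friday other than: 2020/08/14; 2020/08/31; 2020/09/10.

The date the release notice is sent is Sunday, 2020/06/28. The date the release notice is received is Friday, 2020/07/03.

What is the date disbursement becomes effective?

The last day of the objection period: 2020/06/28 + 20 days = 2020/07/18.
The date disbursement becomes effective: 40 calendar days after 2020/07/18 is 2020/08/27. 2020/08/27 is a Thursday and is not a listed holiday, so no roll-forward applies.

2020/08/27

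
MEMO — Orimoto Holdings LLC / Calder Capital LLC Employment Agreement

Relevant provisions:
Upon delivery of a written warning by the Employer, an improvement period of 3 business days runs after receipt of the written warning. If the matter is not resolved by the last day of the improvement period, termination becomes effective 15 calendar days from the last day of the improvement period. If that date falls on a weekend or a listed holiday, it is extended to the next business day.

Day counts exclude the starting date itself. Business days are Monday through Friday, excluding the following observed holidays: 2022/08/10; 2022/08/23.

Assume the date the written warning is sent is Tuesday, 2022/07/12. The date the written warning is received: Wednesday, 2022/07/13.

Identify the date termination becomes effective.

The last day of the improvement period: counting 3 business days from Wednesday, 2022/07/13 (Jul 14, Jul 15, Jul 18, skipping weekends) reaches Monday, 2022/07/18.
The date termination becomes effective: 15 calendar days after 2022/07/18 is 2022/08/02. 2022/08/02 is a Tuesday and is not a listed holiday, so no roll-forward applies.

2022/08/02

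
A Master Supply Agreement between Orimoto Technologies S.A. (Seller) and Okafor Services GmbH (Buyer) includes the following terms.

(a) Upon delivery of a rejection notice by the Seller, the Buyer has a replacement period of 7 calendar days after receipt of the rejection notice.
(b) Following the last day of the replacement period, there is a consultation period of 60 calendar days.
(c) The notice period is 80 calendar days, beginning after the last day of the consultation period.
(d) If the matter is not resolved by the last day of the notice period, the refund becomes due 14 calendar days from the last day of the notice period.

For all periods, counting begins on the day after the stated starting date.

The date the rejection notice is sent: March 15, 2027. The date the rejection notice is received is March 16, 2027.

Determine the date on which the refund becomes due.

The last day of the replacement period: March 16, 2027 + 7 days = March 23, 2027.
The last day of the consultation period: March 23, 2027 + 60 days = May 22, 2027.
Adding 80 calendar days to May 22, 2027 gives August 10, 2027, which is the last day of the notice period.
Adding 14 calendar days to August 10, 2027 gives August 24, 2027, which is the date on which the refund becomes due.

August 24, 2027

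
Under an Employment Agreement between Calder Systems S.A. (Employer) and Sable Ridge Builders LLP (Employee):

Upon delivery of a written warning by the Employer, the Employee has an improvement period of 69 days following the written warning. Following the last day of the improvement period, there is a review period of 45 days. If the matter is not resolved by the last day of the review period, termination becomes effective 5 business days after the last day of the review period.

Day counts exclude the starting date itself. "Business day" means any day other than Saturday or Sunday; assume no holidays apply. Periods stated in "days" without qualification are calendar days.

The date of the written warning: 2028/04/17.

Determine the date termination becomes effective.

Adding 69 calendar days to 2028/04/17 gives 2028/06/25, which is the last day of the improvement period.
Adding 45 calendar days to 2028/06/25 gives 2028/08/09, which is the last day of the review period.
The date termination becomes effective: counting 5 business days from Wednesday, 2028/08/09 (Aug 10, Aug 11, Aug 14, Aug 15, Aug 16, skipping weekends) reaches Wednesday, 2028/08/16.

2028/08/16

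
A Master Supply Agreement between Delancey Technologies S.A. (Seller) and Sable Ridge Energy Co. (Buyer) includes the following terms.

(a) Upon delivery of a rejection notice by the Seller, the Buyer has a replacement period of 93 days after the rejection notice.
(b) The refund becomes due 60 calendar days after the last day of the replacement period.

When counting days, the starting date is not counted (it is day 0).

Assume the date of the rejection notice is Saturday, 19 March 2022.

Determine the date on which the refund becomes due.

Adding 93 calendar days to 19 March 2022 gives 20 June 2022, which is the last day of the replacement period.
The date on which the refund becomes due: 60 calendar days after 20 June 2022 is 19 August 2022.

19 August 2022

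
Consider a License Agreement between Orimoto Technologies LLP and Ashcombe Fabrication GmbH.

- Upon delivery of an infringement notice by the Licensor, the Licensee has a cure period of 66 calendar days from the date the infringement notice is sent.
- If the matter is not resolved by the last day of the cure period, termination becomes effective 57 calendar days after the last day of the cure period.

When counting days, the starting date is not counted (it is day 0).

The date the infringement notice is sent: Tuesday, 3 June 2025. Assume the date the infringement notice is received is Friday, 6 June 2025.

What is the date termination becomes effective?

4 October 2025

Adding 66 calendar days to 3 June 2025 gives 8 August 2025, which is the last day of the cure period.
The date termination becomes effective: 57 calendar days after 8 August 2025 is 4 October 2025.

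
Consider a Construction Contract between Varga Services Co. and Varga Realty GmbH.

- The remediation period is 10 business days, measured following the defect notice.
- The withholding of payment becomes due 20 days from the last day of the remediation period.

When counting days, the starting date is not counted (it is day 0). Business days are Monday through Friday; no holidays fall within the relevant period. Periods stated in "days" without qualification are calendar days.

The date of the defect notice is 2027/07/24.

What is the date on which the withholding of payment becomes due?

2027/08/26

The last day of the remediation period: counting 10 business days from Saturday, 2027/07/24 (Jul 26, Jul 27, Jul 28, Jul 29, Jul 30, Aug 2, Aug 3, Aug 4, Aug 5, Aug 6, skipping weekends) reaches Friday, 2027/08/06.
The date on which the withholding of payment becomes due: 2027/08/06 + 20 days = 2027/08/26.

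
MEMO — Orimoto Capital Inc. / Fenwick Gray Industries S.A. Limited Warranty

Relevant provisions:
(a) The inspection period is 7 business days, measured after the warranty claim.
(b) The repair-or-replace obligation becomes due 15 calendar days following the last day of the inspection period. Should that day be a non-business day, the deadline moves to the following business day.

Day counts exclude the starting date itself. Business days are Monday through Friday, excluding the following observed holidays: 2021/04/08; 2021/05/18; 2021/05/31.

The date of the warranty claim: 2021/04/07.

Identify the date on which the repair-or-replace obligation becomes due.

From Wednesday, 2021/04/07, 7 business days (Apr 9, Apr 12, Apr 13, Apr 14, Apr 15, Apr 16, Apr 19, skipping weekends and the listed holiday on Apr 8) brings us to Monday, 2021/04/19, which is the last day of the inspection period.
The date on which the repair-or-replace obligation becomes due: 2021/04/19 + 15 days = 2021/05/04. 2021/05/04 is a Tuesday and is not a listed holiday, so no roll-forward applies.

2021/05/04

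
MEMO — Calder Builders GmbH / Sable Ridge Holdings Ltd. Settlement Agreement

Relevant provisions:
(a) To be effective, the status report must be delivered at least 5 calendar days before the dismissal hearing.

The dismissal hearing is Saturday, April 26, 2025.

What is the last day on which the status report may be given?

Counting back 5 calendar days from April 26, 2025 gives April 21, 2025.

April 21, 2025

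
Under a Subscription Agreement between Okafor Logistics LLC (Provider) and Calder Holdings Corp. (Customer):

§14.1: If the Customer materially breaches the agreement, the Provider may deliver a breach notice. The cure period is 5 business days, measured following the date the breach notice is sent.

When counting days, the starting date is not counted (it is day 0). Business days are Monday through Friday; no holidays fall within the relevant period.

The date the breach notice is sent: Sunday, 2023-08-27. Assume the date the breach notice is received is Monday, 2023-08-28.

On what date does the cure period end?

2023-09-01

The last day of the cure period: counting 5 business days from Sunday, 2023-08-27 (Aug 28, Aug 29, Aug 30, Aug 31, Sep 1, skipping weekends) reaches Friday, 2023-09-01.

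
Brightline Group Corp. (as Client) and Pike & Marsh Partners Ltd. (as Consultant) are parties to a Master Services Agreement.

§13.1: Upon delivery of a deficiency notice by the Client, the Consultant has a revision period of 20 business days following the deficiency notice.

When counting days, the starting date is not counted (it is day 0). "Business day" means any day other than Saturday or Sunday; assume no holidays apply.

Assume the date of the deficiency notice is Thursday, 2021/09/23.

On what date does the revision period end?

2021/10/21

From Thursday, 2021/09/23, 20 business days (Sep 24, Sep 27, Sep 28, Sep 29, …, Oct 19, Oct 20, Oct 21, skipping weekends) brings us to Thursday, 2021/10/21, which is the last day of the revision period.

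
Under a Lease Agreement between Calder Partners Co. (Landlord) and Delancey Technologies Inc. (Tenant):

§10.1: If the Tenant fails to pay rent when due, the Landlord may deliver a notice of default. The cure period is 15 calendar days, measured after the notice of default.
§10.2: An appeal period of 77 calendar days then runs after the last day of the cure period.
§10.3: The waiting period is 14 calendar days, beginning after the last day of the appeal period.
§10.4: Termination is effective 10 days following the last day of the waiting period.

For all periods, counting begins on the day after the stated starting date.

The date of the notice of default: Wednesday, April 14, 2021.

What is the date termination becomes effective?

Adding 15 calendar days to April 14, 2021 gives April 29, 2021, which is the last day of the cure period.
Adding 77 calendar days to April 29, 2021 gives July 15, 2021, which is the last day of the appeal period.
Adding 14 calendar days to July 15, 2021 gives July 29, 2021, which is the last day of the waiting period.
The date termination becomes effective: July 29, 2021 + 10 days = August 8, 2021.

August 8, 2021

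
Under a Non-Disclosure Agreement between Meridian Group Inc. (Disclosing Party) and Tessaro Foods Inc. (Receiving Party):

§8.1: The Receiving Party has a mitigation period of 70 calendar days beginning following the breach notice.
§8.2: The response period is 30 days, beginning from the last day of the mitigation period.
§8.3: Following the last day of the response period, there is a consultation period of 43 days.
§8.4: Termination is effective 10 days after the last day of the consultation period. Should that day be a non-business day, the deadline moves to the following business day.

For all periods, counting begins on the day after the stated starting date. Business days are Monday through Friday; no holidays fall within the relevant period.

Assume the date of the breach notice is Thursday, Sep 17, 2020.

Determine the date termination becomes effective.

The last day of the mitigation period: 70 calendar days after Sep 17, 2020 is Nov 26, 2020.
The last day of the response period: 30 calendar days after Nov 26, 2020 is Dec 26, 2020.
The last day of the consultation period: Dec 26, 2020 + 43 days = Feb 7, 2021.
The date termination becomes effective: Feb 7, 2021 + 10 days = Feb 17, 2021. Feb 17, 2021 is a Wednesday, so no roll-forward applies.

Feb 17, 2021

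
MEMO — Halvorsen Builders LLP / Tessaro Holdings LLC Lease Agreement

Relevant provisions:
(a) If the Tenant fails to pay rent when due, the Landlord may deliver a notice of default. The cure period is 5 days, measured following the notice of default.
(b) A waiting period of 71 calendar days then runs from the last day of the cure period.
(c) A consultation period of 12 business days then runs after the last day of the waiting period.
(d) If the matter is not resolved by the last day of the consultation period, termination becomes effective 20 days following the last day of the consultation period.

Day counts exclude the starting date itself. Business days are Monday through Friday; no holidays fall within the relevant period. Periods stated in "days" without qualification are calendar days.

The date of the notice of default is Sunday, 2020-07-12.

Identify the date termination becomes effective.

The last day of the cure period: 5 calendar days after 2020-07-12 is 2020-07-17.
Adding 71 calendar days to 2020-07-17 gives 2020-09-26, which is the last day of the waiting period.
The last day of the consultation period: counting 12 business days from Saturday, 2020-09-26 (Sep 28, Sep 29, Sep 30, Oct 1, …, Oct 9, Oct 12, Oct 13, skipping weekends) reaches Tuesday, 2020-10-13.
The date termination becomes effective: 2020-10-13 + 20 days = 2020-11-02.

2020-11-02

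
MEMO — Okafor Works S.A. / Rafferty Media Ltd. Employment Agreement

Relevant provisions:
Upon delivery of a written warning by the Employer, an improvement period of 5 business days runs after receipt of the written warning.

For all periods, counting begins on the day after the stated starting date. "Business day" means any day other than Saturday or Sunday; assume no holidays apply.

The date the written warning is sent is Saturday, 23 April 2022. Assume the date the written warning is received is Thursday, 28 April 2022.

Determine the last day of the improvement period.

5 May 2022

The last day of the improvement period: 5 business days after Thursday, 28 April 2022, skipping weekends — Apr 29, May 2, May 3, May 4, May 5 — lands on Thursday, 5 May 2022.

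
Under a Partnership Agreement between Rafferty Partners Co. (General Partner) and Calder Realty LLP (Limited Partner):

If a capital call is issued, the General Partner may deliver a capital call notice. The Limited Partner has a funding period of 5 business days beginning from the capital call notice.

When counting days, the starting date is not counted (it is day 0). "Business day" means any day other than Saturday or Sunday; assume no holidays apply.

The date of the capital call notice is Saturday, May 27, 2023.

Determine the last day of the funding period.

Jun 2, 2023

From Saturday, May 27, 2023, 5 business days (May 29, May 30, May 31, Jun 1, Jun 2, skipping weekends) brings us to Friday, Jun 2, 2023, which is the last day of the funding period.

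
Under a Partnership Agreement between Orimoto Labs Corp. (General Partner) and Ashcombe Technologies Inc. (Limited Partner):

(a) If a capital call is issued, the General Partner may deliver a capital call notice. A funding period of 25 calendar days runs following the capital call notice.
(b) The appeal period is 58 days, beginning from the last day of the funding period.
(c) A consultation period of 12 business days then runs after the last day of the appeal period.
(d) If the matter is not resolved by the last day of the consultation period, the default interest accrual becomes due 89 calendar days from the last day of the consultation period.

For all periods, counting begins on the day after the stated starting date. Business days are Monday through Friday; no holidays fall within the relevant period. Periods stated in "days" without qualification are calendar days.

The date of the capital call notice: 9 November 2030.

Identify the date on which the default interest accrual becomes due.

18 May 2031

The last day of the funding period: 25 calendar days after 9 November 2030 is 4 December 2030.
The last day of the appeal period: 58 calendar days after 4 December 2030 is 31 January 2031.
From Friday, 31 January 2031, 12 business days (Feb 3, Feb 4, Feb 5, Feb 6, …, Feb 14, Feb 17, Feb 18, skipping weekends) brings us to Tuesday, 18 February 2031, which is the last day of the consultation period.
Adding 89 calendar days to 18 February 2031 gives 18 May 2031, which is the date on which the default interest accrual becomes due.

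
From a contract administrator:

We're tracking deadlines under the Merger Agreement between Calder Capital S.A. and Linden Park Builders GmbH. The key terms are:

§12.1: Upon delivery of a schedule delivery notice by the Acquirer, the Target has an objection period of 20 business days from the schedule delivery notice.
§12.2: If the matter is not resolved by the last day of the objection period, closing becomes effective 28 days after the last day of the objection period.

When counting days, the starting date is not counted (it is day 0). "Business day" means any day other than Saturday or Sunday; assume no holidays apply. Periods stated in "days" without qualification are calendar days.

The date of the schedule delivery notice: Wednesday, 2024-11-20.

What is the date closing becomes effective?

2025-01-15

From Wednesday, 2024-11-20, 20 business days (Nov 21, Nov 22, Nov 25, Nov 26, …, Dec 16, Dec 17, Dec 18, skipping weekends) brings us to Wednesday, 2024-12-18, which is the last day of the objection period.
The date closing becomes effective: 2024-12-18 + 28 days = 2025-01-15.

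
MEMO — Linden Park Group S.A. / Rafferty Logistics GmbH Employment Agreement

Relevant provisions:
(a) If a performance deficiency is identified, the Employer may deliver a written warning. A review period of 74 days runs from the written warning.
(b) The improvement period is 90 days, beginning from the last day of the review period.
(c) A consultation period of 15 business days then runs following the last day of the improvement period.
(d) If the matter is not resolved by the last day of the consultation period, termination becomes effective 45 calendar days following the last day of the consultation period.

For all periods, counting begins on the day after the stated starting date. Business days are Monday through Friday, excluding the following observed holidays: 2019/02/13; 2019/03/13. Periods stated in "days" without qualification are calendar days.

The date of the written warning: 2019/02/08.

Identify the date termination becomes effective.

2019/09/26

The last day of the review period: 2019/02/08 + 74 days = 2019/04/23.
The last day of the improvement period: 2019/04/23 + 90 days = 2019/07/22.
The last day of the consultation period: counting 15 business days from Monday, 2019/07/22 (Jul 23, Jul 24, Jul 25, Jul 26, …, Aug 8, Aug 9, Aug 12, skipping weekends) reaches Monday, 2019/08/12.
The date termination becomes effective: 45 calendar days after 2019/08/12 is 2019/09/26.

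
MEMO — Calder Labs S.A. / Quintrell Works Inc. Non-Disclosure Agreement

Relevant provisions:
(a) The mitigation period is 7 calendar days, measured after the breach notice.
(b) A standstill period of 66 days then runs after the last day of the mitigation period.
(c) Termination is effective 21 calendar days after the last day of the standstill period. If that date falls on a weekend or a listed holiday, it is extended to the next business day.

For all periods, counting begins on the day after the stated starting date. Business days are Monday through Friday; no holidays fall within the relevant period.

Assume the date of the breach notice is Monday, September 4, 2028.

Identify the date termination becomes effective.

December 7, 2028

Adding 7 calendar days to September 4, 2028 gives September 11, 2028, which is the last day of the mitigation period.
The last day of the standstill period: 66 calendar days after September 11, 2028 is November 16, 2028.
The date termination becomes effective: 21 calendar days after November 16, 2028 is December 7, 2028. December 7, 2028 is a Thursday, so no roll-forward applies.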